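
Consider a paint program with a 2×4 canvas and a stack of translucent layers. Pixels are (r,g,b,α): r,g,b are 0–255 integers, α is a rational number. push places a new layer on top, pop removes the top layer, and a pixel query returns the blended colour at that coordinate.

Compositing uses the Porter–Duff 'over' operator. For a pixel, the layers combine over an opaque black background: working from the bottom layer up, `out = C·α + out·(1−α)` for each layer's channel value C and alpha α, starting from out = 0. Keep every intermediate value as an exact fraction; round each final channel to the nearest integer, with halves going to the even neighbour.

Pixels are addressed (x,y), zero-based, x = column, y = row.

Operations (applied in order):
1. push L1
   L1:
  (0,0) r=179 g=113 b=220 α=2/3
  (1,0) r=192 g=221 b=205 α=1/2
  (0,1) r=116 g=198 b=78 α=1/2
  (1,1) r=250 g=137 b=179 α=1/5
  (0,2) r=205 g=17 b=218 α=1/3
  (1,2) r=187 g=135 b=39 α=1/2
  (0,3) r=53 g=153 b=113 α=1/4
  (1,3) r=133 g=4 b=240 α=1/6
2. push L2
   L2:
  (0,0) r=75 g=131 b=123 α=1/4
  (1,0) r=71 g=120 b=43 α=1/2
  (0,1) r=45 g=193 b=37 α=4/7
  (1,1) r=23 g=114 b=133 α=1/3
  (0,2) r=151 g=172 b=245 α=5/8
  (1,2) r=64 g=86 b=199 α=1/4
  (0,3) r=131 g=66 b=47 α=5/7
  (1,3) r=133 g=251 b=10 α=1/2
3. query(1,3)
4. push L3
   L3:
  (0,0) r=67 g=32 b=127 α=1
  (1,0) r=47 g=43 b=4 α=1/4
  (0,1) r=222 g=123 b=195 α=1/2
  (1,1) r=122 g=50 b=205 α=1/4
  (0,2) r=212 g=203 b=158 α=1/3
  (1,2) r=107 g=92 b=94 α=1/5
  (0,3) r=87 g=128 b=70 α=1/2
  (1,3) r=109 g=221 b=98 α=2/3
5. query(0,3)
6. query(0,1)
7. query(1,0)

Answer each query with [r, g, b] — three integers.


query (1,3) [L1,L2] — begin 0,0,0
+L1 (α=1/6) → [133/6, 2/3, 40]
+L2 (α=1/2) → [931/12, 755/6, 25]
rounded: [78, 126, 25]

query (0,3) [L1,L2,L3] — begin 0,0,0
after L1 α=1/4: [53/4, 153/4, 113/4]
after L2 α=5/7: [1363/14, 813/14, 583/14]
after L3 α=1/2: [2581/28, 2605/28, 1563/28]
rounded: [92, 93, 56]

(0,1) stack=L1,L2,L3; from [0,0,0]:
L1 α=1/2: [58, 99, 39]
L2 α=4/7: [354/7, 1069/7, 265/7]
L3 α=1/2: [954/7, 965/7, 815/7]
→ [136, 138, 116]

query (1,0) [L1,L2,L3] — begin 0,0,0
+L1 (α=1/2) → [96, 221/2, 205/2]
+L2 (α=1/2) → [167/2, 461/4, 291/4]
+L3 (α=1/4) → [595/8, 1555/16, 889/16]
→ [74, 97, 56]


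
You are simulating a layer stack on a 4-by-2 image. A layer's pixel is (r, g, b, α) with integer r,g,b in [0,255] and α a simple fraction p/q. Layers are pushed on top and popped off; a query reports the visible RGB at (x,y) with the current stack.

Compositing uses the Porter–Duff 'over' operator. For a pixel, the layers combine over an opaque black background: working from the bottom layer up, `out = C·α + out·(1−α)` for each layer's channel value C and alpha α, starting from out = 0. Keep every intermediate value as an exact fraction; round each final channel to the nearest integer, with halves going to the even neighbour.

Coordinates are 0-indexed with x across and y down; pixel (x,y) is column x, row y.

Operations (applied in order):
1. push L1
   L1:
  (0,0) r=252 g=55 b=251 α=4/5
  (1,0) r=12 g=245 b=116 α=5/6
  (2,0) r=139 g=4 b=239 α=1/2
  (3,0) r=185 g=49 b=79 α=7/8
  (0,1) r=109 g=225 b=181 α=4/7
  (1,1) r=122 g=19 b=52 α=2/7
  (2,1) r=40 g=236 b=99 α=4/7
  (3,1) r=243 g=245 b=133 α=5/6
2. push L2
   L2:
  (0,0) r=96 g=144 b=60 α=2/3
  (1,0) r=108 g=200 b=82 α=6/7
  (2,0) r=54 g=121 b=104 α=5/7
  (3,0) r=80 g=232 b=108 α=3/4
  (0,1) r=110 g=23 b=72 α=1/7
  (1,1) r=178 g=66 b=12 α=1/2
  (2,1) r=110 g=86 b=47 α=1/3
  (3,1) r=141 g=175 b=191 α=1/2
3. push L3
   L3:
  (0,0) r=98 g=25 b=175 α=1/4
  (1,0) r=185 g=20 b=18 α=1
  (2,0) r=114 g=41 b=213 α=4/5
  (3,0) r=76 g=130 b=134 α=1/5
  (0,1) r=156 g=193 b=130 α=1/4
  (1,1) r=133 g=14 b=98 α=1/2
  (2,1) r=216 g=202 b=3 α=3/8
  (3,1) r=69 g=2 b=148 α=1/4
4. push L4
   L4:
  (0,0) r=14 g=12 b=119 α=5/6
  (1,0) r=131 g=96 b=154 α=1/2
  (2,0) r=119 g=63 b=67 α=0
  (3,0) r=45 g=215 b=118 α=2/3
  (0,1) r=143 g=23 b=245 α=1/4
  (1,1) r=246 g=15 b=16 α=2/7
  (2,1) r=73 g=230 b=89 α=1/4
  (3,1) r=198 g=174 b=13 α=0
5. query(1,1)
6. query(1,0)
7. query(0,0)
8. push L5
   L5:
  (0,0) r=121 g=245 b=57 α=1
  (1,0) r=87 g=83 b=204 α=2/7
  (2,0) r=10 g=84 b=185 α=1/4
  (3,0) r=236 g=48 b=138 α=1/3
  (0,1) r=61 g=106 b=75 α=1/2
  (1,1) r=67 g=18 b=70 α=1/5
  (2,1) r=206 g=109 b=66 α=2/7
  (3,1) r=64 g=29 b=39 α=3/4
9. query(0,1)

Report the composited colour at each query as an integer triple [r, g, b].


query (1,1) [L1,L2,L3,L4] — begin 0,0,0
after L1 α=2/7: [244/7, 38/7, 104/7]
after L2 α=1/2: [745/7, 250/7, 94/7]
after L3 α=1/2: [838/7, 174/7, 390/7]
after L4 α=2/7: [7634/49, 1080/49, 2174/49]
rounded: [156, 22, 44]

query (1,0) [L1,L2,L3,L4] — begin 0,0,0
L1 α=5/6: [10, 1225/6, 290/3]
L2 α=6/7: [94, 8425/42, 1766/21]
L3 α=1: [185, 20, 18]
L4 α=1/2: [158, 58, 86]
→ [158, 58, 86]

query (0,0) [L1,L2,L3,L4] — begin 0,0,0
L1 α=4/5: [1008/5, 44, 1004/5]
L2 α=2/3: [656/5, 332/3, 1604/15]
L3 α=1/4: [1229/10, 357/4, 2479/20]
L4 α=5/6: [643/20, 199/8, 4793/40]
= [32, 25, 120]

query (0,1) [L1,L2,L3,L4,L5] — begin 0,0,0
L1 α=4/7: [436/7, 900/7, 724/7]
L2 α=1/7: [3386/49, 5561/49, 4848/49]
L3 α=1/4: [8901/98, 6535/49, 10457/98]
L4 α=1/4: [40717/392, 5183/49, 55381/392]
L5 α=1/2: [64629/784, 10377/98, 84781/784]
rounded: [82, 106, 108]


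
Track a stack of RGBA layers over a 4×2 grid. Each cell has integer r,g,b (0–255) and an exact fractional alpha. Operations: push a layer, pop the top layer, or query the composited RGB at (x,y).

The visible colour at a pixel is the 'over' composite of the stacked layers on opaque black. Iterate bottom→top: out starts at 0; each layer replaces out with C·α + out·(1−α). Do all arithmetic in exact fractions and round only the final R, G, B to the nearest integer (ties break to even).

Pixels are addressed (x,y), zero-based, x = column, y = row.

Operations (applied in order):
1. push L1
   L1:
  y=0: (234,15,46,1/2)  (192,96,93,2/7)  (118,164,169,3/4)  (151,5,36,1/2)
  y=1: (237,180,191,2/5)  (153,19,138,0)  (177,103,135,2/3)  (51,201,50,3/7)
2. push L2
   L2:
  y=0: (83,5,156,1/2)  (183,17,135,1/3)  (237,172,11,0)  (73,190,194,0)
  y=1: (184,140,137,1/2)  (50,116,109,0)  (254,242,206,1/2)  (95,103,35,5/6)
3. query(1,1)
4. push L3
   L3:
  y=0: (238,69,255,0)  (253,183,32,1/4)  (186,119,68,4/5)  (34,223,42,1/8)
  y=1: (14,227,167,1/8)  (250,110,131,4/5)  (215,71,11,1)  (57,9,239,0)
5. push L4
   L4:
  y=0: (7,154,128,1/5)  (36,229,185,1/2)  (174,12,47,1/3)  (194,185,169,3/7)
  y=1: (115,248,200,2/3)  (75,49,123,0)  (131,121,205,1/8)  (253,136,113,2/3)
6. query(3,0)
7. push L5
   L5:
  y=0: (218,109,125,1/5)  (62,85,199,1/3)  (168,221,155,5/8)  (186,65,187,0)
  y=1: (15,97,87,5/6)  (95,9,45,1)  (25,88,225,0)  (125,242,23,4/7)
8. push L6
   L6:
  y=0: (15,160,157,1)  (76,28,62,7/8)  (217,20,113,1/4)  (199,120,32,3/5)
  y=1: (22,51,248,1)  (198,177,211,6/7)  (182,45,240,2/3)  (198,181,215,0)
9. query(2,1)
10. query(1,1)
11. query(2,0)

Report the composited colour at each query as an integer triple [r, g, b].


query (1,1) [L1,L2] — begin 0,0,0
+L1 (α=0) → [0, 0, 0]
+L2 (α=0) → [0, 0, 0]
rounded: [0, 0, 0]

at x=3,y=0 over L1,L2,L3,L4:
+L1 (α=1/2) → [151/2, 5/2, 18]
+L2 (α=0) → [151/2, 5/2, 18]
+L3 (α=1/8) → [1125/16, 481/16, 21]
+L4 (α=3/7) → [3453/28, 2701/28, 591/7]
rounded: [123, 96, 84]

query (2,1) [L1,L2,L3,L4,L5,L6] — begin 0,0,0
L1 α=2/3: [118, 206/3, 90]
L2 α=1/2: [186, 466/3, 148]
L3 α=1: [215, 71, 11]
L4 α=1/8: [409/2, 309/4, 141/4]
L5 α=0: [409/2, 309/4, 141/4]
L6 α=2/3: [379/2, 223/4, 687/4]
= [190, 56, 172]

(1,1) stack=L1,L2,L3,L4,L5,L6; from [0,0,0]:
after L1 α=0: [0, 0, 0]
after L2 α=0: [0, 0, 0]
after L3 α=4/5: [200, 88, 524/5]
after L4 α=0: [200, 88, 524/5]
after L5 α=1: [95, 9, 45]
after L6 α=6/7: [1283/7, 153, 1311/7]
= [183, 153, 187]

query (2,0) [L1,L2,L3,L4,L5,L6] — begin 0,0,0
after L1 α=3/4: [177/2, 123, 507/4]
after L2 α=0: [177/2, 123, 507/4]
after L3 α=4/5: [333/2, 599/5, 319/4]
after L4 α=1/3: [169, 1258/15, 413/6]
after L5 α=5/8: [1347/8, 6783/40, 1963/16]
after L6 α=1/4: [5777/32, 21149/160, 7697/64]
rounded: [181, 132, 120]


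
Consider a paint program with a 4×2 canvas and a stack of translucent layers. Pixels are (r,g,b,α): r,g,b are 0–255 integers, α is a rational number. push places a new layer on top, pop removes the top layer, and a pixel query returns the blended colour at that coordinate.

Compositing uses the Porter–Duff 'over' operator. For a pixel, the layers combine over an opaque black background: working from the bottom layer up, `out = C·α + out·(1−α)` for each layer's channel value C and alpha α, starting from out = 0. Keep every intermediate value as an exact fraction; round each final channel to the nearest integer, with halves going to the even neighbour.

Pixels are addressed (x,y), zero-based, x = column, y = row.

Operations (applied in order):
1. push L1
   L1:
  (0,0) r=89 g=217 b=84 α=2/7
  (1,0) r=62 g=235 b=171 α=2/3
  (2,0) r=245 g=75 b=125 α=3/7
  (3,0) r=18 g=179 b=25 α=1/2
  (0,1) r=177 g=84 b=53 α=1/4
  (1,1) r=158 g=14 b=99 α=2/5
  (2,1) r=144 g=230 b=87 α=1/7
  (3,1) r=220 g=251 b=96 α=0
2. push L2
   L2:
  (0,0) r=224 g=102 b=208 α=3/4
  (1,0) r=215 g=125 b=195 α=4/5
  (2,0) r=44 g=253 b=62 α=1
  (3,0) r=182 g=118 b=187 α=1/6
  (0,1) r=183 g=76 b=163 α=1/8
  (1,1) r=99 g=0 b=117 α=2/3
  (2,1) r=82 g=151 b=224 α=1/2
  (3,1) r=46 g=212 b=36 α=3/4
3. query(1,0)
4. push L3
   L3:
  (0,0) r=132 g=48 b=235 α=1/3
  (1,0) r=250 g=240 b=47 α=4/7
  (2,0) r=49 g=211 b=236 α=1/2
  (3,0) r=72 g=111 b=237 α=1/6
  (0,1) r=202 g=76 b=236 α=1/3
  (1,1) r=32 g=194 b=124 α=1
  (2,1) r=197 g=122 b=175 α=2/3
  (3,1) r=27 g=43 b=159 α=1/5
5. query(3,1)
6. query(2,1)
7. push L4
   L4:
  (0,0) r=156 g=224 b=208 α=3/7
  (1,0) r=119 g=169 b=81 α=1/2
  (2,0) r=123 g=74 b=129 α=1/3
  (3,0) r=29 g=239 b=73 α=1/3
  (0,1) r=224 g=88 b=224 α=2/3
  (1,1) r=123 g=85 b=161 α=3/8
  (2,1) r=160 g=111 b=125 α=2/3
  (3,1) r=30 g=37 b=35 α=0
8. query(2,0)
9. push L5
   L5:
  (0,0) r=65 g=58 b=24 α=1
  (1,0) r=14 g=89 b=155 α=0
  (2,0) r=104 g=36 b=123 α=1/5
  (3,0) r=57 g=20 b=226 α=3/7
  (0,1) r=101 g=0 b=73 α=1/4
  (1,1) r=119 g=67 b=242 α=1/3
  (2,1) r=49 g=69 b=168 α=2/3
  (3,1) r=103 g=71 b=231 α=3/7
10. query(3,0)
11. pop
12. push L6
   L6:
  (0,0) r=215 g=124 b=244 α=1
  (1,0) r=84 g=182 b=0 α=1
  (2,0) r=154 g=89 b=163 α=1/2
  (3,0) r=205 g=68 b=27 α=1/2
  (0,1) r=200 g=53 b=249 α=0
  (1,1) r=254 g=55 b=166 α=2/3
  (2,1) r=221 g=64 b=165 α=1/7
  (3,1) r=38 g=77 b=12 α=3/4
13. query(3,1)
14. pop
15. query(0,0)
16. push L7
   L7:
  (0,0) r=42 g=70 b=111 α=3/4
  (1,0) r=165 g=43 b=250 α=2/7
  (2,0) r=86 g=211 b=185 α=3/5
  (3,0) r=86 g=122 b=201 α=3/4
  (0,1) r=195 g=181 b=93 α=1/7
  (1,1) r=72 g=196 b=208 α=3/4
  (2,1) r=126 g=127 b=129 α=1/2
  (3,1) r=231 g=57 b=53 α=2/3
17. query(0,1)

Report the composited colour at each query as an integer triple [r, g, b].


at x=1,y=0 over L1,L2:
after L1 α=2/3: [124/3, 470/3, 114]
after L2 α=4/5: [2704/15, 394/3, 894/5]
rounded: [180, 131, 179]

at x=3,y=1 over L1,L2,L3:
after L1 α=0: [0, 0, 0]
after L2 α=3/4: [69/2, 159, 27]
after L3 α=1/5: [33, 679/5, 267/5]
→ [33, 136, 53]

at x=2,y=1 over L1,L2,L3:
+L1 (α=1/7) → [144/7, 230/7, 87/7]
+L2 (α=1/2) → [359/7, 1287/14, 1655/14]
+L3 (α=2/3) → [1039/7, 4703/42, 2185/14]
rounded: [148, 112, 156]

(2,0) stack=L1,L2,L3,L4; from [0,0,0]:
+L1 (α=3/7) → [105, 225/7, 375/7]
+L2 (α=1) → [44, 253, 62]
+L3 (α=1/2) → [93/2, 232, 149]
+L4 (α=1/3) → [72, 538/3, 427/3]
→ [72, 179, 142]

at x=3,y=0 over L1,L2,L3,L4,L5:
L1 α=1/2: [9, 179/2, 25/2]
L2 α=1/6: [227/6, 377/4, 499/12]
L3 α=1/6: [1567/36, 2329/24, 5339/72]
L4 α=1/3: [2089/54, 5197/36, 7967/108]
L5 α=3/7: [8795/189, 5737/63, 26273/189]
= [47, 91, 139]

at x=3,y=1 over L1,L2,L3,L4,L6:
+L1 (α=0) → [0, 0, 0]
+L2 (α=3/4) → [69/2, 159, 27]
+L3 (α=1/5) → [33, 679/5, 267/5]
+L4 (α=0) → [33, 679/5, 267/5]
+L6 (α=3/4) → [147/4, 917/10, 447/20]
→ [37, 92, 22]

(0,0) stack=L1,L2,L3,L4; from [0,0,0]:
+L1 (α=2/7) → [178/7, 62, 24]
+L2 (α=3/4) → [2441/14, 92, 162]
+L3 (α=1/3) → [3365/21, 232/3, 559/3]
+L4 (α=3/7) → [23288/147, 2944/21, 4108/21]
= [158, 140, 196]

query (0,1) [L1,L2,L3,L4,L7] — begin 0,0,0
L1 α=1/4: [177/4, 21, 53/4]
L2 α=1/8: [1971/32, 223/8, 1023/32]
L3 α=1/3: [5203/48, 527/12, 4799/48]
L4 α=2/3: [26707/144, 2639/36, 26303/144]
L7 α=1/7: [31387/168, 3725/42, 28535/168]
= [187, 89, 170]


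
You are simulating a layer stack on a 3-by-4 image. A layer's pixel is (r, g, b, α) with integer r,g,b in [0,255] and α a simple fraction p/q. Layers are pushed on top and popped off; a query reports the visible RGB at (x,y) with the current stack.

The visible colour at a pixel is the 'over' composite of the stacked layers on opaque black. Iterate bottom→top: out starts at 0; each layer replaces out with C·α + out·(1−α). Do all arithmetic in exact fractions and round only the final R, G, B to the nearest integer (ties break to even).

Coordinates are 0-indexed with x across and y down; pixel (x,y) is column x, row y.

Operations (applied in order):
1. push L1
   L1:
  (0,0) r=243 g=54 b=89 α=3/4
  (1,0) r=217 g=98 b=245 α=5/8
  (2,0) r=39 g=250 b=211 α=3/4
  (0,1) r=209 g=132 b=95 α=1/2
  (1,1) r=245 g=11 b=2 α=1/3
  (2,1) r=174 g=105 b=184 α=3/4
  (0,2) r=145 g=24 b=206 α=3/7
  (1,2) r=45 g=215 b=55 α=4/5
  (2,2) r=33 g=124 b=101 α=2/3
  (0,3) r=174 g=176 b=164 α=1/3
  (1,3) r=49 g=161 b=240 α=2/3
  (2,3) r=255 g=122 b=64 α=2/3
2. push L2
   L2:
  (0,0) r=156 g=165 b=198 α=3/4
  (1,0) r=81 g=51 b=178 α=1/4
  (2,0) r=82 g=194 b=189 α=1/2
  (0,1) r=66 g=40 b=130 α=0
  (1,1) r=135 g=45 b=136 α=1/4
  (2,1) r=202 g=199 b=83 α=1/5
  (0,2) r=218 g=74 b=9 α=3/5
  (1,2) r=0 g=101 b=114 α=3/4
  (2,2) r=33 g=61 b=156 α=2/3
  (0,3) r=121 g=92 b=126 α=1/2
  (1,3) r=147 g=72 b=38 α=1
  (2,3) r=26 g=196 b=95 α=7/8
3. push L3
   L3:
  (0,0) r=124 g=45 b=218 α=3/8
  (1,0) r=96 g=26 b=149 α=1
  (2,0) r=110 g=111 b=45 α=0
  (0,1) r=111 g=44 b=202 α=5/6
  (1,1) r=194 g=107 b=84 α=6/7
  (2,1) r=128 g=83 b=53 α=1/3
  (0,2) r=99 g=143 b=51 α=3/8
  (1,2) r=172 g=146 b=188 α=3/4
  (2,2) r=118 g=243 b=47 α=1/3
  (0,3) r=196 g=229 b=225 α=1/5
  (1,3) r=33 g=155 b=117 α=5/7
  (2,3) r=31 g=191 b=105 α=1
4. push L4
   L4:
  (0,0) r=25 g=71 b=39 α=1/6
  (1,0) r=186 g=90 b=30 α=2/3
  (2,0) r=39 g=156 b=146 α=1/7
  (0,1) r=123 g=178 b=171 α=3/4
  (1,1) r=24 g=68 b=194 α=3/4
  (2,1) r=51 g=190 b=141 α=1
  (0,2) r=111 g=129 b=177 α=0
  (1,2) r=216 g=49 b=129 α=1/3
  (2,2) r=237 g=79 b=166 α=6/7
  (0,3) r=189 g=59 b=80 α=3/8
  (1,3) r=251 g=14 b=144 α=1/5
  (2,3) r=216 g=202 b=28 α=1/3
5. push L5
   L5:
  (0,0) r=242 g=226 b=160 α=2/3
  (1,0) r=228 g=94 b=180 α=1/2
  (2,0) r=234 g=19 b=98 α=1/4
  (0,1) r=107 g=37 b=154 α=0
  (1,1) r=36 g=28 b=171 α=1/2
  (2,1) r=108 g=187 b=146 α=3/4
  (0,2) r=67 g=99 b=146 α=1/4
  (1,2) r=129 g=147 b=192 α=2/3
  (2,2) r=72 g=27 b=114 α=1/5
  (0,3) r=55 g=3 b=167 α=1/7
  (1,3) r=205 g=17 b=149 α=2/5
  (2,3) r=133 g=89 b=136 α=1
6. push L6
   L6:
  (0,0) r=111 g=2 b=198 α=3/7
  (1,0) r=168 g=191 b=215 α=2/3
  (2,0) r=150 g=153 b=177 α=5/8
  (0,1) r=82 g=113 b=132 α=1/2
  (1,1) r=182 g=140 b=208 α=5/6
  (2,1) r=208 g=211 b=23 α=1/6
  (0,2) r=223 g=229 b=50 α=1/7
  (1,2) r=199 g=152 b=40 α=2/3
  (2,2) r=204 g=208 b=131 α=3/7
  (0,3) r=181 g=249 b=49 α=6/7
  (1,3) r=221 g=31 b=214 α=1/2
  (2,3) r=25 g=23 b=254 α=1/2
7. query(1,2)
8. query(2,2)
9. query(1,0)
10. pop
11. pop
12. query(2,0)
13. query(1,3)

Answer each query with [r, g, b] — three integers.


(1,2) stack=L1,L2,L3,L4,L5,L6; from [0,0,0]:
L1 α=4/5: [36, 172, 44]
L2 α=3/4: [9, 475/4, 193/2]
L3 α=3/4: [525/4, 2227/16, 1321/8]
L4 α=1/3: [319/2, 873/8, 1837/12]
L5 α=2/3: [835/6, 1075/8, 6445/36]
L6 α=2/3: [3223/18, 1169/8, 9325/108]
= [179, 146, 86]

(2,2) stack=L1,L2,L3,L4,L5,L6; from [0,0,0]:
L1 α=2/3: [22, 248/3, 202/3]
L2 α=2/3: [88/3, 614/9, 1138/9]
L3 α=1/3: [530/9, 3415/27, 2699/27]
L4 α=6/7: [1904/9, 16213/189, 29591/189]
L5 α=1/5: [8264/45, 13991/189, 27982/189]
L6 α=3/7: [60596/315, 173900/1323, 186205/1323]
rounded: [192, 131, 141]

at x=1,y=0 over L1,L2,L3,L4,L5,L6:
L1 α=5/8: [1085/8, 245/4, 1225/8]
L2 α=1/4: [3903/32, 939/16, 5099/32]
L3 α=1: [96, 26, 149]
L4 α=2/3: [156, 206/3, 209/3]
L5 α=1/2: [192, 244/3, 749/6]
L6 α=2/3: [176, 1390/9, 3329/18]
→ [176, 154, 185]

query (2,0) [L1,L2,L3,L4] — begin 0,0,0
after L1 α=3/4: [117/4, 375/2, 633/4]
after L2 α=1/2: [445/8, 763/4, 1389/8]
after L3 α=0: [445/8, 763/4, 1389/8]
after L4 α=1/7: [213/4, 2601/14, 4751/28]
= [53, 186, 170]

query (1,3) [L1,L2,L3,L4] — begin 0,0,0
after L1 α=2/3: [98/3, 322/3, 160]
after L2 α=1: [147, 72, 38]
after L3 α=5/7: [459/7, 919/7, 661/7]
after L4 α=1/5: [3593/35, 3774/35, 3652/35]
rounded: [103, 108, 104]


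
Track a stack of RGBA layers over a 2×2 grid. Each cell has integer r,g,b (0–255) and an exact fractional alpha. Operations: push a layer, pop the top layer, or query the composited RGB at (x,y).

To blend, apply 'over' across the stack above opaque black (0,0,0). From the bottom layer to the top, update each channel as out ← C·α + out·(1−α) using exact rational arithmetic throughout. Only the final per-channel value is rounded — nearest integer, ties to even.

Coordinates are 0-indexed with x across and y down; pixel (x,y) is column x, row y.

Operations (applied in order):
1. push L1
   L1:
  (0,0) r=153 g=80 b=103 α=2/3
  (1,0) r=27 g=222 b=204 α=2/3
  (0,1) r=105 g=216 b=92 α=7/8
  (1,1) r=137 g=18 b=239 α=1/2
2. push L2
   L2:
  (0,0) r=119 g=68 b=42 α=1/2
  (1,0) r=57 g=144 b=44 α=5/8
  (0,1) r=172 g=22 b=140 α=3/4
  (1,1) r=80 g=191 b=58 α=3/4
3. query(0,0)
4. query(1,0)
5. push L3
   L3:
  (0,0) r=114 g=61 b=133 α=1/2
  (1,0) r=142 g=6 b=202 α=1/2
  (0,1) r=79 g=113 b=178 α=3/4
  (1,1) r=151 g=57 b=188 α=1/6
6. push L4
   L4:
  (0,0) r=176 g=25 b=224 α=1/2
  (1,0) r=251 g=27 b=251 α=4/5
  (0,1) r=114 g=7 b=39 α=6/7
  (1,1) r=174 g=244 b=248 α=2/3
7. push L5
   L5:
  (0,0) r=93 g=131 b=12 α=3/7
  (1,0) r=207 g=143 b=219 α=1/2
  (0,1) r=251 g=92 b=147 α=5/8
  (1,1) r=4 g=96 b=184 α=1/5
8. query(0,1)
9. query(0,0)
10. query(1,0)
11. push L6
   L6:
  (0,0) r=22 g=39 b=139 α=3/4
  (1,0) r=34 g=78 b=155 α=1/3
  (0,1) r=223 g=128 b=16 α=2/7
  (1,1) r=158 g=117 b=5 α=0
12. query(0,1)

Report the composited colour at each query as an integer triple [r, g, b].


(0,0) stack=L1,L2; from [0,0,0]:
+L1 (α=2/3) → [102, 160/3, 206/3]
+L2 (α=1/2) → [221/2, 182/3, 166/3]
= [110, 61, 55]

(1,0) stack=L1,L2; from [0,0,0]:
L1 α=2/3: [18, 148, 136]
L2 α=5/8: [339/8, 291/2, 157/2]
rounded: [42, 146, 78]

at x=0,y=1 over L1,L2,L3,L4,L5:
after L1 α=7/8: [735/8, 189, 161/2]
after L2 α=3/4: [4863/32, 255/4, 1001/8]
after L3 α=3/4: [12447/128, 1611/16, 5273/32]
after L4 α=6/7: [99999/896, 2283/112, 1823/32]
after L5 α=5/8: [1424477/7168, 58369/896, 28989/256]
= [199, 65, 113]

at x=0,y=0 over L1,L2,L3,L4,L5:
L1 α=2/3: [102, 160/3, 206/3]
L2 α=1/2: [221/2, 182/3, 166/3]
L3 α=1/2: [449/4, 365/6, 565/6]
L4 α=1/2: [1153/8, 515/12, 1909/12]
L5 α=3/7: [1711/14, 242/3, 2017/21]
→ [122, 81, 96]

query (1,0) [L1,L2,L3,L4,L5] — begin 0,0,0
after L1 α=2/3: [18, 148, 136]
after L2 α=5/8: [339/8, 291/2, 157/2]
after L3 α=1/2: [1475/16, 303/4, 561/4]
after L4 α=4/5: [17539/80, 147/4, 4577/20]
after L5 α=1/2: [34099/160, 719/8, 8957/40]
= [213, 90, 224]

(0,1) stack=L1,L2,L3,L4,L5,L6; from [0,0,0]:
L1 α=7/8: [735/8, 189, 161/2]
L2 α=3/4: [4863/32, 255/4, 1001/8]
L3 α=3/4: [12447/128, 1611/16, 5273/32]
L4 α=6/7: [99999/896, 2283/112, 1823/32]
L5 α=5/8: [1424477/7168, 58369/896, 28989/256]
L6 α=2/7: [10319313/50176, 521221/6272, 153137/1792]
→ [206, 83, 85]


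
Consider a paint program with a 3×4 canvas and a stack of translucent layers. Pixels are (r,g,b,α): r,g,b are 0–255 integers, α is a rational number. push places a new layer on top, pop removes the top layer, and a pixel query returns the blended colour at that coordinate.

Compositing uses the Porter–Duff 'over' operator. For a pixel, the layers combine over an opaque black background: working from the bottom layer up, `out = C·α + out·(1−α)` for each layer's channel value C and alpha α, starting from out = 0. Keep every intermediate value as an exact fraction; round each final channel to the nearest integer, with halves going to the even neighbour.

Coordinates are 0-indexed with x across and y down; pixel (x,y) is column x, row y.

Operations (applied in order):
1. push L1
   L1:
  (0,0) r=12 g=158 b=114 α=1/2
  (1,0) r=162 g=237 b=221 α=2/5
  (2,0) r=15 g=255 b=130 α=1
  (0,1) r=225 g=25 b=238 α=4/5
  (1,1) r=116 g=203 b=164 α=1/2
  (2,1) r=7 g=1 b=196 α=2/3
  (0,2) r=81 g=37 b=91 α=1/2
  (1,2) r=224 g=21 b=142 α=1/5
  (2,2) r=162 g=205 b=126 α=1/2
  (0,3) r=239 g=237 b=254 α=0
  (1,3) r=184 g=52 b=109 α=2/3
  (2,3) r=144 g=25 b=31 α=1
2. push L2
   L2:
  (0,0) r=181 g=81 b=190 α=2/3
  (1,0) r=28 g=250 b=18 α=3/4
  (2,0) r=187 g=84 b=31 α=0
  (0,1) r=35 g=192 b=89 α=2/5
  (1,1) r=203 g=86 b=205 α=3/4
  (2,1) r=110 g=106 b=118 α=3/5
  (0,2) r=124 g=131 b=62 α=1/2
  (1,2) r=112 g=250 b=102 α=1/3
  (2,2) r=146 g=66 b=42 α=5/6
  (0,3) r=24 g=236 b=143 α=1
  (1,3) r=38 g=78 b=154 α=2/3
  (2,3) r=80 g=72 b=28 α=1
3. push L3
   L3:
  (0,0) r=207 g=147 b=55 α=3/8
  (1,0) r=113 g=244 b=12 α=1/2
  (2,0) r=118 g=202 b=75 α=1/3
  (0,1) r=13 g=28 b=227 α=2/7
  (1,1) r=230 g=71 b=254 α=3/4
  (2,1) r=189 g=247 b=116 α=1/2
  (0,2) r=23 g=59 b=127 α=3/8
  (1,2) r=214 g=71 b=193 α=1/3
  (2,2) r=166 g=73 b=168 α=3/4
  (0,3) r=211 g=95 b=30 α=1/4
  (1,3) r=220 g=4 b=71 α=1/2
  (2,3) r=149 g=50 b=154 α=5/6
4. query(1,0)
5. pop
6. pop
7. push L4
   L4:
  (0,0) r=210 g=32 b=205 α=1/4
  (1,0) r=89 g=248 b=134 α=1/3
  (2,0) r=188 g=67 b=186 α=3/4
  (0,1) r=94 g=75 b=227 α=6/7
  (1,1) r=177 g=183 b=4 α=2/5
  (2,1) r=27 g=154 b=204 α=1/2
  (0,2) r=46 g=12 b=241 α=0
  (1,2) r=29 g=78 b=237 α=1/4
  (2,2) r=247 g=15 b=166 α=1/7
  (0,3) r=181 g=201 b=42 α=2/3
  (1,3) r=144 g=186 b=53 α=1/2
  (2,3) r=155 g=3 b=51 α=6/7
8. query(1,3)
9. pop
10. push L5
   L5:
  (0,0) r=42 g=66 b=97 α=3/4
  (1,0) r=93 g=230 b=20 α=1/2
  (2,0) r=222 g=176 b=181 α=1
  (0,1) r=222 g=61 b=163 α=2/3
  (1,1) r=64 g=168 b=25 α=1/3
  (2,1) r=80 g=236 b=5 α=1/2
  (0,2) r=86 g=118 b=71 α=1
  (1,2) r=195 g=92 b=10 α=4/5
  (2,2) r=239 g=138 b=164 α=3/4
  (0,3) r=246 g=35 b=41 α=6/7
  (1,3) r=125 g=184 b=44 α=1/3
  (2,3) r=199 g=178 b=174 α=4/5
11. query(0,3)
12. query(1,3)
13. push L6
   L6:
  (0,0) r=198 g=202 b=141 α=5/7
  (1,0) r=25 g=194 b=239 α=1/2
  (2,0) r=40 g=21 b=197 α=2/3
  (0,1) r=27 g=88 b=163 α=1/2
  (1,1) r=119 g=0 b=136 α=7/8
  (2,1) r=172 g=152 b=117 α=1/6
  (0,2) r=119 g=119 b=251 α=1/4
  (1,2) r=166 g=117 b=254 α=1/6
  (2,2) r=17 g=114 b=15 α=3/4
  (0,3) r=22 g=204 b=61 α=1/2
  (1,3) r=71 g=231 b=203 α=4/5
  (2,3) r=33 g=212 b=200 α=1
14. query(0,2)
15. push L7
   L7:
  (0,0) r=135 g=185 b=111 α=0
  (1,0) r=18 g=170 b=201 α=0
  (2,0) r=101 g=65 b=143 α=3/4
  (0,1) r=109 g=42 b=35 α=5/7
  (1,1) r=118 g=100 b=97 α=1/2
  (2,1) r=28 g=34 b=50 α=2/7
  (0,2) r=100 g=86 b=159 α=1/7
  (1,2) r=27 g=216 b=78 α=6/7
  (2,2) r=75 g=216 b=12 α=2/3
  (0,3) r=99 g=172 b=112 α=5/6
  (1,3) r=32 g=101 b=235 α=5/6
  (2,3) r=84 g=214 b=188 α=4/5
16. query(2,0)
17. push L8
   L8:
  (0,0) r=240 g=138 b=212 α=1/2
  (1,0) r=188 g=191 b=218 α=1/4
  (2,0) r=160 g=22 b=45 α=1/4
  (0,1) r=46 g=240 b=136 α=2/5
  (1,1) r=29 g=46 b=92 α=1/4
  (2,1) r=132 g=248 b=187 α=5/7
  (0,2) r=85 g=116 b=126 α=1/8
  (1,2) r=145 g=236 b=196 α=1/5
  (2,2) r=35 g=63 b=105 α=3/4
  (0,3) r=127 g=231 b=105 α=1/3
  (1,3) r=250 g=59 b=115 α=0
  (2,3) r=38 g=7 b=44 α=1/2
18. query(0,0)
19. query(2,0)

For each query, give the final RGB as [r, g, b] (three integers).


query (1,0) [L1,L2,L3] — begin 0,0,0
after L1 α=2/5: [324/5, 474/5, 442/5]
after L2 α=3/4: [186/5, 1056/5, 178/5]
after L3 α=1/2: [751/10, 1138/5, 119/5]
= [75, 228, 24]

query (1,3) [L1,L4] — begin 0,0,0
L1 α=2/3: [368/3, 104/3, 218/3]
L4 α=1/2: [400/3, 331/3, 377/6]
→ [133, 110, 63]

at x=0,y=3 over L1,L5:
L1 α=0: [0, 0, 0]
L5 α=6/7: [1476/7, 30, 246/7]
rounded: [211, 30, 35]

at x=1,y=3 over L1,L5:
L1 α=2/3: [368/3, 104/3, 218/3]
L5 α=1/3: [1111/9, 760/9, 568/9]
rounded: [123, 84, 63]

at x=0,y=2 over L1,L5,L6:
after L1 α=1/2: [81/2, 37/2, 91/2]
after L5 α=1: [86, 118, 71]
after L6 α=1/4: [377/4, 473/4, 116]
= [94, 118, 116]

(2,0) stack=L1,L5,L6,L7; from [0,0,0]:
+L1 (α=1) → [15, 255, 130]
+L5 (α=1) → [222, 176, 181]
+L6 (α=2/3) → [302/3, 218/3, 575/3]
+L7 (α=3/4) → [1211/12, 803/12, 931/6]
rounded: [101, 67, 155]

at x=0,y=0 over L1,L5,L6,L7,L8:
after L1 α=1/2: [6, 79, 57]
after L5 α=3/4: [33, 277/4, 87]
after L6 α=5/7: [1056/7, 2297/14, 879/7]
after L7 α=0: [1056/7, 2297/14, 879/7]
after L8 α=1/2: [1368/7, 4229/28, 2363/14]
= [195, 151, 169]

at x=2,y=0 over L1,L5,L6,L7,L8:
after L1 α=1: [15, 255, 130]
after L5 α=1: [222, 176, 181]
after L6 α=2/3: [302/3, 218/3, 575/3]
after L7 α=3/4: [1211/12, 803/12, 931/6]
after L8 α=1/4: [1851/16, 891/16, 1021/8]
→ [116, 56, 128]


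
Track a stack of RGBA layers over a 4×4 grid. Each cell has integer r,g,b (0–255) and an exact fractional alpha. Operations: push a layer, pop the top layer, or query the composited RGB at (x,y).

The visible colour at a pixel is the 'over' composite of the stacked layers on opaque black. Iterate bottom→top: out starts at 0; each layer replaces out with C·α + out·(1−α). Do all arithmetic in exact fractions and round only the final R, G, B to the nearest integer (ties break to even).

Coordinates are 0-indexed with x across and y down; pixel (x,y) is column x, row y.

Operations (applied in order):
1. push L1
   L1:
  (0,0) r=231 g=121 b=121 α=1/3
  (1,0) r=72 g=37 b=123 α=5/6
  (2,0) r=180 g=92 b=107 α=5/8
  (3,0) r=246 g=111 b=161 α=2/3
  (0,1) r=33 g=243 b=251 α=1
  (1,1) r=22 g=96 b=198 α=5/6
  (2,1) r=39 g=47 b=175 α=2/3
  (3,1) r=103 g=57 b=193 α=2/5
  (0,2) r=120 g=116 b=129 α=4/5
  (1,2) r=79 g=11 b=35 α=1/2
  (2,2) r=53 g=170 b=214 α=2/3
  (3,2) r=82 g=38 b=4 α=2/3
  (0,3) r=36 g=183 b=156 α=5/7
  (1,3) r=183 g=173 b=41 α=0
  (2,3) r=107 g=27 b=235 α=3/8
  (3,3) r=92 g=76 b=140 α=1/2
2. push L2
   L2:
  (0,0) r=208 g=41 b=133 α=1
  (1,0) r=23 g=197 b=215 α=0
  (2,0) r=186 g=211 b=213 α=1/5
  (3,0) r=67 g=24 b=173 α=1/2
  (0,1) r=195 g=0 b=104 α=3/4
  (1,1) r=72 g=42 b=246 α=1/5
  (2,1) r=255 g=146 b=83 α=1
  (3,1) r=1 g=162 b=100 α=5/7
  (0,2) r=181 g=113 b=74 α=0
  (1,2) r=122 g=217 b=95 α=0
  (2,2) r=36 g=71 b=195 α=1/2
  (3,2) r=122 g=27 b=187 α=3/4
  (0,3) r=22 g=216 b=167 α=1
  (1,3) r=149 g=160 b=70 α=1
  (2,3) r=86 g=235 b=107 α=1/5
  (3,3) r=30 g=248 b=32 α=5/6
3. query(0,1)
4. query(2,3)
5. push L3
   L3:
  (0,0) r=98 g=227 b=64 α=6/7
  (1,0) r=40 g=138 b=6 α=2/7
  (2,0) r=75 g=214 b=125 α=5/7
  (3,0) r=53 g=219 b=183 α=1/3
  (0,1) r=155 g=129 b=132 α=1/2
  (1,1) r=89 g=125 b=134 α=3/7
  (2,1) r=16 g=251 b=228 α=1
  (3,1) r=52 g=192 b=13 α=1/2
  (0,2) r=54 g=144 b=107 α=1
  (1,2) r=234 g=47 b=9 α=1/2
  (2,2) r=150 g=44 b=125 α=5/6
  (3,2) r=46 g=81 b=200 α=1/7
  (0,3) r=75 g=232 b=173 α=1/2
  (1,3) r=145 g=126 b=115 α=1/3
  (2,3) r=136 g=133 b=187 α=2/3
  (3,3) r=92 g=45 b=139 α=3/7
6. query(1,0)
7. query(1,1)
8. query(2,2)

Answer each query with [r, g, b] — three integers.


at x=0,y=1 over L1,L2:
+L1 (α=1) → [33, 243, 251]
+L2 (α=3/4) → [309/2, 243/4, 563/4]
rounded: [154, 61, 141]

at x=2,y=3 over L1,L2:
after L1 α=3/8: [321/8, 81/8, 705/8]
after L2 α=1/5: [493/10, 551/10, 919/10]
→ [49, 55, 92]

(1,0) stack=L1,L2,L3; from [0,0,0]:
L1 α=5/6: [60, 185/6, 205/2]
L2 α=0: [60, 185/6, 205/2]
L3 α=2/7: [380/7, 2581/42, 1049/14]
→ [54, 61, 75]

query (1,1) [L1,L2,L3] — begin 0,0,0
+L1 (α=5/6) → [55/3, 80, 165]
+L2 (α=1/5) → [436/15, 362/5, 906/5]
+L3 (α=3/7) → [5749/105, 3323/35, 5634/35]
→ [55, 95, 161]

query (2,2) [L1,L2,L3] — begin 0,0,0
+L1 (α=2/3) → [106/3, 340/3, 428/3]
+L2 (α=1/2) → [107/3, 553/6, 1013/6]
+L3 (α=5/6) → [2357/18, 1873/36, 4763/36]
= [131, 52, 132]


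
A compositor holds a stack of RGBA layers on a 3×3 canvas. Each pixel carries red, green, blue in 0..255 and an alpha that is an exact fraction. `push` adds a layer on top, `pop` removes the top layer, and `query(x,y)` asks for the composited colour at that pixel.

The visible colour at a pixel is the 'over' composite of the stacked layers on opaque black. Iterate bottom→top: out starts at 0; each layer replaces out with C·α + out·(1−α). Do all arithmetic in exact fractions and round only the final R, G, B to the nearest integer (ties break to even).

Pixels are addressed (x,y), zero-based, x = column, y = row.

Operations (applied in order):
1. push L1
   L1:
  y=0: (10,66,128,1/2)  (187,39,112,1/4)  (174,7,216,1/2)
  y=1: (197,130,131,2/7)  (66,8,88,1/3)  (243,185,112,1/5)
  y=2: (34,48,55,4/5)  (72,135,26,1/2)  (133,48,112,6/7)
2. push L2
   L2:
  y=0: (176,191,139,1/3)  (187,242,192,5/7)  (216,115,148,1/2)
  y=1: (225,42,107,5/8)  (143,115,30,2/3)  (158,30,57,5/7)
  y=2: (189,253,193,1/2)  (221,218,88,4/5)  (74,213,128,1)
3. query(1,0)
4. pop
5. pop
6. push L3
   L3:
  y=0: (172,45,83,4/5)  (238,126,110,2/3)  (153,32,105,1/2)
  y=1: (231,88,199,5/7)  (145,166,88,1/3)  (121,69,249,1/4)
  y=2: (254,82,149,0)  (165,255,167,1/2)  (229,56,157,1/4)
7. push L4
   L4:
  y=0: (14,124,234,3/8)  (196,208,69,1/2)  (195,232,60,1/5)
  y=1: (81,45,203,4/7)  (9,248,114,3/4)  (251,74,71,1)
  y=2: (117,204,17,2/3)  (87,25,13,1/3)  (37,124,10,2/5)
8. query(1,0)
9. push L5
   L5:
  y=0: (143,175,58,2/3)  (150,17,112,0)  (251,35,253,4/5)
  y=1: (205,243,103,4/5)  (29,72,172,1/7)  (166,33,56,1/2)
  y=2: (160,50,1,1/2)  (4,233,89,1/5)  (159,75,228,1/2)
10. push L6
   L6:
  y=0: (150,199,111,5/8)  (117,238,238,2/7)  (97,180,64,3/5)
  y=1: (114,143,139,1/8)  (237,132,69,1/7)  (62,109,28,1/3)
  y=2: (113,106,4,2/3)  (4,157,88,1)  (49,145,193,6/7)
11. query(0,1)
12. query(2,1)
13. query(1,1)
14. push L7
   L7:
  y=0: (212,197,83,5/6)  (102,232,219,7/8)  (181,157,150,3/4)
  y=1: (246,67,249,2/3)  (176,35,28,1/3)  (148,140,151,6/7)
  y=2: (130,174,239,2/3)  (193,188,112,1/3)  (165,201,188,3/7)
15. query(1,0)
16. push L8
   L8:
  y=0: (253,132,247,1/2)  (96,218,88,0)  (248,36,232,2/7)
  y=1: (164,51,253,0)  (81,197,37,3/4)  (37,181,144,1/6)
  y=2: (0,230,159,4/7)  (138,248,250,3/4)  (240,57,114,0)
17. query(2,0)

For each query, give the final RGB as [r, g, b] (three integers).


query (1,0) [L1,L2] — begin 0,0,0
after L1 α=1/4: [187/4, 39/4, 28]
after L2 α=5/7: [2057/14, 2459/14, 1016/7]
→ [147, 176, 145]

query (1,0) [L3,L4] — begin 0,0,0
L3 α=2/3: [476/3, 84, 220/3]
L4 α=1/2: [532/3, 146, 427/6]
= [177, 146, 71]

query (0,1) [L3,L4,L5,L6] — begin 0,0,0
L3 α=5/7: [165, 440/7, 995/7]
L4 α=4/7: [117, 2580/49, 8669/49]
L5 α=4/5: [937/5, 50208/245, 28857/245]
L6 α=1/8: [7129/40, 55213/280, 16861/140]
→ [178, 197, 120]

(2,1) stack=L3,L4,L5,L6; from [0,0,0]:
after L3 α=1/4: [121/4, 69/4, 249/4]
after L4 α=1: [251, 74, 71]
after L5 α=1/2: [417/2, 107/2, 127/2]
after L6 α=1/3: [479/3, 72, 155/3]
→ [160, 72, 52]

(1,1) stack=L3,L4,L5,L6; from [0,0,0]:
after L3 α=1/3: [145/3, 166/3, 88/3]
after L4 α=3/4: [113/6, 1199/6, 557/6]
after L5 α=1/7: [142/7, 1271/7, 729/7]
after L6 α=1/7: [2511/49, 8550/49, 4857/49]
= [51, 174, 99]

at x=1,y=0 over L3,L4,L5,L6,L7:
L3 α=2/3: [476/3, 84, 220/3]
L4 α=1/2: [532/3, 146, 427/6]
L5 α=0: [532/3, 146, 427/6]
L6 α=2/7: [3362/21, 1206/7, 713/6]
L7 α=7/8: [4589/42, 6287/28, 9911/48]
= [109, 225, 206]

(2,0) stack=L3,L4,L5,L6,L7,L8; from [0,0,0]:
+L3 (α=1/2) → [153/2, 16, 105/2]
+L4 (α=1/5) → [501/5, 296/5, 54]
+L5 (α=4/5) → [5521/25, 996/25, 1066/5]
+L6 (α=3/5) → [18317/125, 15492/125, 3092/25]
+L7 (α=3/4) → [21548/125, 74367/500, 7171/50]
+L8 (α=2/7) → [33948/175, 81567/700, 11811/70]
→ [194, 117, 169]


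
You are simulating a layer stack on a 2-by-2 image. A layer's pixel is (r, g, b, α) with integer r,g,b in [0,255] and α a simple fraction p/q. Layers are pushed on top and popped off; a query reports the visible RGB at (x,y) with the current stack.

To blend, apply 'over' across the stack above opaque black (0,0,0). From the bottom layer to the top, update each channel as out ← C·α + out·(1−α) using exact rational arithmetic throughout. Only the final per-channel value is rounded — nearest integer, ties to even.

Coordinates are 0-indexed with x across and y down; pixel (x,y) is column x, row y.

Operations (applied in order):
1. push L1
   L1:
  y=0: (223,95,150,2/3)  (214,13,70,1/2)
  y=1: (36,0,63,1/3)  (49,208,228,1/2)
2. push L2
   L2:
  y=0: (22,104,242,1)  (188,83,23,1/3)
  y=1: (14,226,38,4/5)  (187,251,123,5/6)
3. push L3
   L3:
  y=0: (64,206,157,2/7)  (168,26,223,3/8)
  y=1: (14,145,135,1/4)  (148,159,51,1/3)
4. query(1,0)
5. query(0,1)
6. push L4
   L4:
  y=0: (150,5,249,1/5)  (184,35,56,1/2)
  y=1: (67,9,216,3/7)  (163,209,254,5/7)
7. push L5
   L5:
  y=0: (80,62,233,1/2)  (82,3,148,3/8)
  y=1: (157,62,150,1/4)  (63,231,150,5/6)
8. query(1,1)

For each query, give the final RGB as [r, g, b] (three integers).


(1,0) stack=L1,L2,L3; from [0,0,0]:
L1 α=1/2: [107, 13/2, 35]
L2 α=1/3: [134, 32, 31]
L3 α=3/8: [587/4, 119/4, 103]
→ [147, 30, 103]

(0,1) stack=L1,L2,L3; from [0,0,0]:
after L1 α=1/3: [12, 0, 21]
after L2 α=4/5: [68/5, 904/5, 173/5]
after L3 α=1/4: [137/10, 3437/20, 597/10]
rounded: [14, 172, 60]

(1,1) stack=L1,L2,L3,L4,L5; from [0,0,0]:
+L1 (α=1/2) → [49/2, 104, 114]
+L2 (α=5/6) → [1919/12, 453/2, 243/2]
+L3 (α=1/3) → [2807/18, 204, 98]
+L4 (α=5/7) → [10142/63, 1453/7, 1466/7]
+L5 (α=5/6) → [29987/378, 4769/21, 3358/21]
rounded: [79, 227, 160]


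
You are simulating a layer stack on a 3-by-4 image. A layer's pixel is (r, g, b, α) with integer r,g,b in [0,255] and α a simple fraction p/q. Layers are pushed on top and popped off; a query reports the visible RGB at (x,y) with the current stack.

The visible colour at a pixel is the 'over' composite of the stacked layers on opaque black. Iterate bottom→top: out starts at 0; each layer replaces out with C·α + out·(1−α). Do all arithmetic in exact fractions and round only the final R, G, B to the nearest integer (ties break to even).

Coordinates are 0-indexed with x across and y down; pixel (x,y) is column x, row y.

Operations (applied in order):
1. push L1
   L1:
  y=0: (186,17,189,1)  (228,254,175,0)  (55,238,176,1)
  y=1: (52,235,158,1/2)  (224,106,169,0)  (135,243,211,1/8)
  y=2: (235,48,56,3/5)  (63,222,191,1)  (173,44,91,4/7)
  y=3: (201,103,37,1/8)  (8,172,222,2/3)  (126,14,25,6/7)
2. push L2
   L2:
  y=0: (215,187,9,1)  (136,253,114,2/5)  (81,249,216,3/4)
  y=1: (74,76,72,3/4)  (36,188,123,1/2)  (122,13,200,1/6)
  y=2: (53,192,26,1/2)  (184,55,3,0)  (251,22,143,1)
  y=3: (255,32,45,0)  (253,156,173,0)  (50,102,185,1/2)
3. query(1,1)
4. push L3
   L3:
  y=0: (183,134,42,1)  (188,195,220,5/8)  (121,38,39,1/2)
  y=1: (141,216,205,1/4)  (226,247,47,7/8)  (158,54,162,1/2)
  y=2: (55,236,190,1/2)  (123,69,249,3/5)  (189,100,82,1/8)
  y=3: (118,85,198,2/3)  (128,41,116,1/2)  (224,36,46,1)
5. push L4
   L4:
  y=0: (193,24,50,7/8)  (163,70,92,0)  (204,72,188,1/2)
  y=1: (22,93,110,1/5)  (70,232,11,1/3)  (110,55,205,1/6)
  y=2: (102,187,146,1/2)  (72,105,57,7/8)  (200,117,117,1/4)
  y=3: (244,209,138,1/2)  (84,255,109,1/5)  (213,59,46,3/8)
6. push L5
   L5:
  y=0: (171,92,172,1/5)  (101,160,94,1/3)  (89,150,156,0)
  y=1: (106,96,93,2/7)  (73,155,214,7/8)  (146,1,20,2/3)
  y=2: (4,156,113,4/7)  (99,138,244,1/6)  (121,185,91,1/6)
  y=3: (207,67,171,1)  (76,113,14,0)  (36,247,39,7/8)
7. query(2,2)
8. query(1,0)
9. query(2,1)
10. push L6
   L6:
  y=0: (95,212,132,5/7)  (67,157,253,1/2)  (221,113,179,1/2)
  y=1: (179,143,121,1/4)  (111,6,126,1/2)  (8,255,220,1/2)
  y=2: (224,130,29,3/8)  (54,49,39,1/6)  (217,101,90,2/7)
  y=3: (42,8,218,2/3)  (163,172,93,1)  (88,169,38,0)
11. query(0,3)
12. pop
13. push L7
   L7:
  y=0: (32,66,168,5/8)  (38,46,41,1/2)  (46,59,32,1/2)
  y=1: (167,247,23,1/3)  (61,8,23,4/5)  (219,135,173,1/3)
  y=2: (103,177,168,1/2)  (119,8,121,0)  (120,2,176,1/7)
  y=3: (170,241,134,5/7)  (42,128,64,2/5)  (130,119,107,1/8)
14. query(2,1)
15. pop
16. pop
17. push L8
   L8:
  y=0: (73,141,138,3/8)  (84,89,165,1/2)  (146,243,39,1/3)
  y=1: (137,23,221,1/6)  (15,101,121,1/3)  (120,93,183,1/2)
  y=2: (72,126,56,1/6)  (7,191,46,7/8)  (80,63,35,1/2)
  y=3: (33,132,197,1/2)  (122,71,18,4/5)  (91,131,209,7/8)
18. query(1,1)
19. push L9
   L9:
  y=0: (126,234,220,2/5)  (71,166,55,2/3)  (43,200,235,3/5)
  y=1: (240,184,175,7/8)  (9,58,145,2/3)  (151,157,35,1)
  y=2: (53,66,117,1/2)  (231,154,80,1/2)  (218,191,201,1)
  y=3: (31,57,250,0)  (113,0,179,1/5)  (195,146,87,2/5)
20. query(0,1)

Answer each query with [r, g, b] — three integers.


at x=1,y=1 over L1,L2:
L1 α=0: [0, 0, 0]
L2 α=1/2: [18, 94, 123/2]
rounded: [18, 94, 62]

at x=2,y=2 over L1,L2,L3,L4,L5:
after L1 α=4/7: [692/7, 176/7, 52]
after L2 α=1: [251, 22, 143]
after L3 α=1/8: [973/4, 127/4, 1083/8]
after L4 α=1/4: [3719/16, 849/16, 4185/32]
after L5 α=1/6: [20531/96, 7205/96, 23837/192]
= [214, 75, 124]

query (1,0) [L1,L2,L3,L4,L5] — begin 0,0,0
+L1 (α=0) → [0, 0, 0]
+L2 (α=2/5) → [272/5, 506/5, 228/5]
+L3 (α=5/8) → [1379/10, 6393/40, 773/5]
+L4 (α=0) → [1379/10, 6393/40, 773/5]
+L5 (α=1/3) → [628/5, 9593/60, 672/5]
→ [126, 160, 134]

at x=2,y=1 over L1,L2,L3,L4,L5:
L1 α=1/8: [135/8, 243/8, 211/8]
L2 α=1/6: [1651/48, 1319/48, 885/16]
L3 α=1/2: [9235/96, 3911/96, 3477/32]
L4 α=1/6: [56735/576, 24835/576, 23945/192]
L5 α=2/3: [224927/1728, 25987/1728, 31625/576]
→ [130, 15, 55]

query (0,3) [L1,L2,L3,L4,L5,L6] — begin 0,0,0
+L1 (α=1/8) → [201/8, 103/8, 37/8]
+L2 (α=0) → [201/8, 103/8, 37/8]
+L3 (α=2/3) → [2089/24, 1463/24, 3205/24]
+L4 (α=1/2) → [7945/48, 6479/48, 6517/48]
+L5 (α=1) → [207, 67, 171]
+L6 (α=2/3) → [97, 83/3, 607/3]
= [97, 28, 202]

(2,1) stack=L1,L2,L3,L4,L5,L7; from [0,0,0]:
after L1 α=1/8: [135/8, 243/8, 211/8]
after L2 α=1/6: [1651/48, 1319/48, 885/16]
after L3 α=1/2: [9235/96, 3911/96, 3477/32]
after L4 α=1/6: [56735/576, 24835/576, 23945/192]
after L5 α=2/3: [224927/1728, 25987/1728, 31625/576]
after L7 α=1/3: [414143/2592, 142627/2592, 81449/864]
= [160, 55, 94]

(1,1) stack=L1,L2,L3,L4,L8; from [0,0,0]:
L1 α=0: [0, 0, 0]
L2 α=1/2: [18, 94, 123/2]
L3 α=7/8: [200, 1823/8, 781/16]
L4 α=1/3: [470/3, 917/4, 869/24]
L8 α=1/3: [985/9, 373/2, 2321/36]
rounded: [109, 186, 64]

query (0,1) [L1,L2,L3,L4,L8,L9] — begin 0,0,0
after L1 α=1/2: [26, 235/2, 79]
after L2 α=3/4: [62, 691/8, 295/4]
after L3 α=1/4: [327/4, 3801/32, 1705/16]
after L4 α=1/5: [349/5, 909/8, 429/4]
after L8 α=1/6: [81, 4729/48, 3029/24]
after L9 α=7/8: [1761/8, 66553/384, 32429/192]
rounded: [220, 173, 169]


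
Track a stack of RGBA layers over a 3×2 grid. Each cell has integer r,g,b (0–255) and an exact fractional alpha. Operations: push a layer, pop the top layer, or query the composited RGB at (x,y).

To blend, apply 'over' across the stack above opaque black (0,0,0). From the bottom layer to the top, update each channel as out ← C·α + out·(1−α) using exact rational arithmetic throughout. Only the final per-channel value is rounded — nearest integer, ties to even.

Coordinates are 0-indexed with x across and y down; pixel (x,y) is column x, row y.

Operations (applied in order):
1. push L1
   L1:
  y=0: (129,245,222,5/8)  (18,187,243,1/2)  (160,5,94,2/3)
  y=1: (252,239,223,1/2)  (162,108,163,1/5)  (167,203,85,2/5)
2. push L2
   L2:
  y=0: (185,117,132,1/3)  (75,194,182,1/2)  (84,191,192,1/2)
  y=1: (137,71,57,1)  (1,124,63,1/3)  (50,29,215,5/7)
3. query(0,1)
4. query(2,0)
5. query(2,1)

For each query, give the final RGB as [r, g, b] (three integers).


at x=0,y=1 over L1,L2:
after L1 α=1/2: [126, 239/2, 223/2]
after L2 α=1: [137, 71, 57]
= [137, 71, 57]

(2,0) stack=L1,L2; from [0,0,0]:
L1 α=2/3: [320/3, 10/3, 188/3]
L2 α=1/2: [286/3, 583/6, 382/3]
= [95, 97, 127]

query (2,1) [L1,L2] — begin 0,0,0
after L1 α=2/5: [334/5, 406/5, 34]
after L2 α=5/7: [274/5, 1537/35, 1143/7]
→ [55, 44, 163]
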